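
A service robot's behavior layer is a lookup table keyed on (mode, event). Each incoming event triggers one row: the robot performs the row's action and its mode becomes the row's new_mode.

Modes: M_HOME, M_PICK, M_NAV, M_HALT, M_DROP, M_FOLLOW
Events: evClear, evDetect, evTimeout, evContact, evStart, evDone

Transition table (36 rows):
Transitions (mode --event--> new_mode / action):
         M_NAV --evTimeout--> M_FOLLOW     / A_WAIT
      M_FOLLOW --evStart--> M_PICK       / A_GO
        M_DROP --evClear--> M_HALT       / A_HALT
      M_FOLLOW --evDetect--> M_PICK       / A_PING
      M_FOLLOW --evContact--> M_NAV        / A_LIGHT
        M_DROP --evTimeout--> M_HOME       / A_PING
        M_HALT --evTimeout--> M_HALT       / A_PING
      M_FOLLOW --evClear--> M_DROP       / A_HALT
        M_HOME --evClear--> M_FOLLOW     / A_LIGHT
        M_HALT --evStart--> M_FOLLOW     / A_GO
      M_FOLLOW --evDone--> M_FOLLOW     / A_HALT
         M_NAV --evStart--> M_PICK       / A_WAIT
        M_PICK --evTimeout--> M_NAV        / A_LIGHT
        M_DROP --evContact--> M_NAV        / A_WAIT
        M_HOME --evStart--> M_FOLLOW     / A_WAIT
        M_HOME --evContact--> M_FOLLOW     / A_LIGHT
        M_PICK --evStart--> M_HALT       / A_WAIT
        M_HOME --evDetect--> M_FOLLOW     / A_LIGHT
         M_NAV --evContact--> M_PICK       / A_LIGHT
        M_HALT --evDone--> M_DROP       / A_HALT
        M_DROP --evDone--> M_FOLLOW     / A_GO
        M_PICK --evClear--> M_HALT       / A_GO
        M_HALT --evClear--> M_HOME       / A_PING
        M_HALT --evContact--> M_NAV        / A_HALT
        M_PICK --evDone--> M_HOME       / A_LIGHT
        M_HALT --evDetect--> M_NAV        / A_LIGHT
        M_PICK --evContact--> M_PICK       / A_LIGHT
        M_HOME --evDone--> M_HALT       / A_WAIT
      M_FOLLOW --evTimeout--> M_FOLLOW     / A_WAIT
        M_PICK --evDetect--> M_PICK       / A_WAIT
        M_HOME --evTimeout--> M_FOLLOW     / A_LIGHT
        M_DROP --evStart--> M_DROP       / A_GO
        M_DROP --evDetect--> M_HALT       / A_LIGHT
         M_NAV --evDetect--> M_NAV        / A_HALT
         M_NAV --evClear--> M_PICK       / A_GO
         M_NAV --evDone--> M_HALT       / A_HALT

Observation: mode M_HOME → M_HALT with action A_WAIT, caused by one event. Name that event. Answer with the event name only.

evDone

try evClear: (M_HOME, evClear) → (M_FOLLOW, A_LIGHT)
try evDetect: (M_HOME, evDetect) → (M_FOLLOW, A_LIGHT)
try evTimeout: (M_HOME, evTimeout) → (M_FOLLOW, A_LIGHT)
try evContact: (M_HOME, evContact) → (M_FOLLOW, A_LIGHT)
try evStart: (M_HOME, evStart) → (M_FOLLOW, A_WAIT)
try evDone: (M_HOME, evDone) → (M_HALT, A_WAIT)  ← matches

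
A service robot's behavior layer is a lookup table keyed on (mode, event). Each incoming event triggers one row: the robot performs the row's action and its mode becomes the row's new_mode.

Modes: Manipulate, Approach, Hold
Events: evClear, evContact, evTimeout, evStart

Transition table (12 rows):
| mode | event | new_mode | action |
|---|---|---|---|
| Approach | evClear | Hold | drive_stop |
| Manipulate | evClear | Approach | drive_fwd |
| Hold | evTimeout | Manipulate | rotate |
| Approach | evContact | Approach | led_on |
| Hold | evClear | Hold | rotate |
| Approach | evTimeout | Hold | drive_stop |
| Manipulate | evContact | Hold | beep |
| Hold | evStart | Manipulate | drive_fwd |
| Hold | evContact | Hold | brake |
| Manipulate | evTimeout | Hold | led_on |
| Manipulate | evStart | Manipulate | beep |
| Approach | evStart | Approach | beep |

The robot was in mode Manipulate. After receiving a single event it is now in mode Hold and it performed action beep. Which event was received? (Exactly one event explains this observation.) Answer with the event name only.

try evClear: (Manipulate, evClear) → (Approach, drive_fwd)
try evContact: (Manipulate, evContact) → (Hold, beep)  ← matches
try evTimeout: (Manipulate, evTimeout) → (Hold, led_on)
try evStart: (Manipulate, evStart) → (Manipulate, beep)

evContact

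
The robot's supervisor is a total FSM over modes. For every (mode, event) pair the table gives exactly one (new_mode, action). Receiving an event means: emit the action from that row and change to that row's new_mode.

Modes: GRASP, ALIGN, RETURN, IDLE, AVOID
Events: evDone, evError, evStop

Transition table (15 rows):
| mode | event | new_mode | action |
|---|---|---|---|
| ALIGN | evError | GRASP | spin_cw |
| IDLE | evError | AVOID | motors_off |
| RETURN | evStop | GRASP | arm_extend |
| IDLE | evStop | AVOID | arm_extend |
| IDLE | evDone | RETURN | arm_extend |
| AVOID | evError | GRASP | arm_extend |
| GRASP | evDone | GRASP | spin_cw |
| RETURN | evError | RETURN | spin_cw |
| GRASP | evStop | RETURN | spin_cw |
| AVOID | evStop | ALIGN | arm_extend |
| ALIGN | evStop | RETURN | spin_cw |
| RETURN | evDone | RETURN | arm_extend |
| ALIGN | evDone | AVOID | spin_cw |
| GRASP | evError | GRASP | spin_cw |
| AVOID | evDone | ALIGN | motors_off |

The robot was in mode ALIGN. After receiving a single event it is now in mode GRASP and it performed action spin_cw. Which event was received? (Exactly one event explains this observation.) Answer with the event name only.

try evDone: (ALIGN, evDone) → (AVOID, spin_cw)
try evError: (ALIGN, evError) → (GRASP, spin_cw)  ← matches
try evStop: (ALIGN, evStop) → (RETURN, spin_cw)

evError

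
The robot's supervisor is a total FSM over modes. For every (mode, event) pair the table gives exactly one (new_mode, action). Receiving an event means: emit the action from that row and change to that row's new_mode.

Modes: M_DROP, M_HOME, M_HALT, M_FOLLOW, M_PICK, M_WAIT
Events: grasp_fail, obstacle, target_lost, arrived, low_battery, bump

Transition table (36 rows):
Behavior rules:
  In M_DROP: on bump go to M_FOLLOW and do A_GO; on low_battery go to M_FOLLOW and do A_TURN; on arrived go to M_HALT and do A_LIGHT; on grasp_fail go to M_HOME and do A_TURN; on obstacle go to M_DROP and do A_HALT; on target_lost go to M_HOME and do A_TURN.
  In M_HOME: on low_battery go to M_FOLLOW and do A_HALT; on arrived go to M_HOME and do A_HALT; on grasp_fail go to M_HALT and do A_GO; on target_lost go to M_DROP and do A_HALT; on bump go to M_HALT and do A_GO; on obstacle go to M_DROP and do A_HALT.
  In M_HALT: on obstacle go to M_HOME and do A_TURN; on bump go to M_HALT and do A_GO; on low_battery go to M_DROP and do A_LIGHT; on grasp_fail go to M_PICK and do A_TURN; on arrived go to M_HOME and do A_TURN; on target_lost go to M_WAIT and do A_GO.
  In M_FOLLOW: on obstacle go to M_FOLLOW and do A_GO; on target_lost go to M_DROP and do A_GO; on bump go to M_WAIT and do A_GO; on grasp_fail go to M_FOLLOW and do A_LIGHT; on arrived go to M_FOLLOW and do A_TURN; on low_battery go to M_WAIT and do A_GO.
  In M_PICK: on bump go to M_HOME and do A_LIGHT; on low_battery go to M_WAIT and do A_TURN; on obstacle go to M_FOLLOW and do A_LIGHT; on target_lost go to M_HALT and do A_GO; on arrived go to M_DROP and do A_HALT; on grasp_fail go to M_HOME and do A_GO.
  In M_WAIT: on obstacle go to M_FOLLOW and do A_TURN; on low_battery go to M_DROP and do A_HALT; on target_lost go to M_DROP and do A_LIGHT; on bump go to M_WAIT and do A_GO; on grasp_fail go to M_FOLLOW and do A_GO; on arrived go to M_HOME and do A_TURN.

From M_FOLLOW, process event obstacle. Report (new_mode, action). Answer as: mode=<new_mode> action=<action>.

mode=M_FOLLOW action=A_GO

current mode = M_FOLLOW; filter table to that mode:
  (M_FOLLOW, obstacle) → (M_FOLLOW, A_GO)  ← event matches
  (M_FOLLOW, target_lost) → (M_DROP, A_GO)
  (M_FOLLOW, bump) → (M_WAIT, A_GO)
  (M_FOLLOW, grasp_fail) → (M_FOLLOW, A_LIGHT)
  (M_FOLLOW, arrived) → (M_FOLLOW, A_TURN)
  (M_FOLLOW, low_battery) → (M_WAIT, A_GO)
event = obstacle selects (M_FOLLOW, A_GO)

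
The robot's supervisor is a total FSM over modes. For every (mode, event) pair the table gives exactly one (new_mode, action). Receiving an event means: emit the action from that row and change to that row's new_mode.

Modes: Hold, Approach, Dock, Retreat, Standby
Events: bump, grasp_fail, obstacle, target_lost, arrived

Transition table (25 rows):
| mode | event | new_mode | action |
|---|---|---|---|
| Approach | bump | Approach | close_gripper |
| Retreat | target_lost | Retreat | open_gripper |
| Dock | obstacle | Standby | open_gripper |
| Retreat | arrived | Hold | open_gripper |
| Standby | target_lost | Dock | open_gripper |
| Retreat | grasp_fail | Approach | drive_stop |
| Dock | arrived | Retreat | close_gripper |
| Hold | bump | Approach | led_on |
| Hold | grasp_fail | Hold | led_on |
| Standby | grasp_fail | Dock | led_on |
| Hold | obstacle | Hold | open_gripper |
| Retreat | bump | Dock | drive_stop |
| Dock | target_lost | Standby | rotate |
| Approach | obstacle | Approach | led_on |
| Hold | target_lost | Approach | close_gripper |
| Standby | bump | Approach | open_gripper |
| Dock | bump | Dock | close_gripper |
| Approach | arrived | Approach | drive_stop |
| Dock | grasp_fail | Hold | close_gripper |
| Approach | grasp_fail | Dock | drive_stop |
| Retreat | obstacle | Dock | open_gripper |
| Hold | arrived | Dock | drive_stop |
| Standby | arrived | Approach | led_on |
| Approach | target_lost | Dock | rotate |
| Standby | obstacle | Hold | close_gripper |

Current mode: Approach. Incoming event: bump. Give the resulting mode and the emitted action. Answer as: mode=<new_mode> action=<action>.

current mode = Approach; filter table to that mode:
  (Approach, bump) → (Approach, close_gripper)  ← event matches
  (Approach, obstacle) → (Approach, led_on)
  (Approach, arrived) → (Approach, drive_stop)
  (Approach, grasp_fail) → (Dock, drive_stop)
  (Approach, target_lost) → (Dock, rotate)
event = bump selects (Approach, close_gripper)

mode=Approach action=close_gripper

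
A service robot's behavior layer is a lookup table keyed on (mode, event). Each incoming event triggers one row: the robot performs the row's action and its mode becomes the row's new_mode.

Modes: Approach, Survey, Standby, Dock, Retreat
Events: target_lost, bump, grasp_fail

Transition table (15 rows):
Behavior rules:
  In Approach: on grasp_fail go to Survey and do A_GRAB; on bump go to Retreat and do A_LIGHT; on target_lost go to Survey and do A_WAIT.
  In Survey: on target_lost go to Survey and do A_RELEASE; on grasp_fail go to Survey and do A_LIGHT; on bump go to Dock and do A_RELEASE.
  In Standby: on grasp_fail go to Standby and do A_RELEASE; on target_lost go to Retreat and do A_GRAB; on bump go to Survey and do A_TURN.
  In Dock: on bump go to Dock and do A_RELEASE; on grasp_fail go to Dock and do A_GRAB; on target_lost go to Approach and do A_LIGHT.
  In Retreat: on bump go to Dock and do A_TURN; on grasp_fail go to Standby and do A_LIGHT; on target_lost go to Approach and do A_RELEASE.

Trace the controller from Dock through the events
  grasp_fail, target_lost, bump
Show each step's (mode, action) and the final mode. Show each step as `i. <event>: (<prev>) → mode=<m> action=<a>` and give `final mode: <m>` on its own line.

1. grasp_fail: (Dock) → mode=Dock action=A_GRAB
2. target_lost: (Dock) → mode=Approach action=A_LIGHT
3. bump: (Approach) → mode=Retreat action=A_LIGHT

final mode: Retreat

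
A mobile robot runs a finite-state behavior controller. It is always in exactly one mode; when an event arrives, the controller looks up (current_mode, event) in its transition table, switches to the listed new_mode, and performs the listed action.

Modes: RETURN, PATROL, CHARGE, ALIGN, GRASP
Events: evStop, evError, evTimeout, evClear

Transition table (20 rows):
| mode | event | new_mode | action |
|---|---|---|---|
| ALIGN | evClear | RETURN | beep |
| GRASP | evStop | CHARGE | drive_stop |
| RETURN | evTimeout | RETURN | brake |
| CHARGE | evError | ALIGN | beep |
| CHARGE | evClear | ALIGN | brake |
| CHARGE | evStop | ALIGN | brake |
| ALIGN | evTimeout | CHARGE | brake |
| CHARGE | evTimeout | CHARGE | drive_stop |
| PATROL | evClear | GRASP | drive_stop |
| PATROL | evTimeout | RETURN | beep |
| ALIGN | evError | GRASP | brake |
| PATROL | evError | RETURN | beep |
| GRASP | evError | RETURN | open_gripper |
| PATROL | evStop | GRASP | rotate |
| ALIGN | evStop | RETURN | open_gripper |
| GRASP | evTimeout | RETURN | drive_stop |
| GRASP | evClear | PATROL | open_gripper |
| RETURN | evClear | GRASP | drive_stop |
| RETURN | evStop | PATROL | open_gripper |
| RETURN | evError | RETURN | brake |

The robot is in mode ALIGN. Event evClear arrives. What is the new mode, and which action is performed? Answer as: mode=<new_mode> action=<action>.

mode=RETURN action=beep

current mode = ALIGN; filter table to that mode:
  (ALIGN, evClear) → (RETURN, beep)  ← event matches
  (ALIGN, evTimeout) → (CHARGE, brake)
  (ALIGN, evError) → (GRASP, brake)
  (ALIGN, evStop) → (RETURN, open_gripper)
event = evClear selects (RETURN, beep)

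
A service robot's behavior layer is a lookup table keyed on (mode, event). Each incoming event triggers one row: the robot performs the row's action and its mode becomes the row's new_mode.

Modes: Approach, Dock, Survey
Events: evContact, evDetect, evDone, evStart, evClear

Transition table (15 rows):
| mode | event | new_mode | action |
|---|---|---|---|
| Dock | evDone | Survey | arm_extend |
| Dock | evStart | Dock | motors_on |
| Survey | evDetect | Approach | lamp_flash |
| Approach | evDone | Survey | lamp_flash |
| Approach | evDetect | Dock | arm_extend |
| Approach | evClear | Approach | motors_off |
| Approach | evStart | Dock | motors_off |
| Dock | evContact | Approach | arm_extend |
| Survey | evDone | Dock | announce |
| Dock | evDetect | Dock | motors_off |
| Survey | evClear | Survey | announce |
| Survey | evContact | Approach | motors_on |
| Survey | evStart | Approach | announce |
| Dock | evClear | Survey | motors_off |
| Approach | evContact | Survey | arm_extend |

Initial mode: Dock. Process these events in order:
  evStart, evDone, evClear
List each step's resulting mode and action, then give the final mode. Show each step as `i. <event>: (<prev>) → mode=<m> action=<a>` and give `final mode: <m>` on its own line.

1. evStart: (Dock) → mode=Dock action=motors_on
2. evDone: (Dock) → mode=Survey action=arm_extend
3. evClear: (Survey) → mode=Survey action=announce

final mode: Survey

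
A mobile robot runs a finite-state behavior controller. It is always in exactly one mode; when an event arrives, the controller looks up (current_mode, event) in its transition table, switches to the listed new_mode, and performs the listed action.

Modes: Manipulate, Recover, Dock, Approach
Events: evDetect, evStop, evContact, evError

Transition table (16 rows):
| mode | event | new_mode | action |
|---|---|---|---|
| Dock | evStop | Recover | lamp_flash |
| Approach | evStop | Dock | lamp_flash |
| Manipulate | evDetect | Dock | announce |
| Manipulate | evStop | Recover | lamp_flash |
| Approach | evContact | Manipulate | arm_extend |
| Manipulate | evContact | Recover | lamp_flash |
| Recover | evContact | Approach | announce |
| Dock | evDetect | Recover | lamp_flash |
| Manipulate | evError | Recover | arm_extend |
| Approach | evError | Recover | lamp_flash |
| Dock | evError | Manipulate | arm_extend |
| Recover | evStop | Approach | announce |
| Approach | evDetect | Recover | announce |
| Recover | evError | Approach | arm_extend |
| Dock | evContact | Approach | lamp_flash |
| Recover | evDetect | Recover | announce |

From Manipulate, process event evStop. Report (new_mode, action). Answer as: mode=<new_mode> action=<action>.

mode=Recover action=lamp_flash

current mode = Manipulate; filter table to that mode:
  (Manipulate, evDetect) → (Dock, announce)
  (Manipulate, evStop) → (Recover, lamp_flash)  ← event matches
  (Manipulate, evContact) → (Recover, lamp_flash)
  (Manipulate, evError) → (Recover, arm_extend)
event = evStop selects (Recover, lamp_flash)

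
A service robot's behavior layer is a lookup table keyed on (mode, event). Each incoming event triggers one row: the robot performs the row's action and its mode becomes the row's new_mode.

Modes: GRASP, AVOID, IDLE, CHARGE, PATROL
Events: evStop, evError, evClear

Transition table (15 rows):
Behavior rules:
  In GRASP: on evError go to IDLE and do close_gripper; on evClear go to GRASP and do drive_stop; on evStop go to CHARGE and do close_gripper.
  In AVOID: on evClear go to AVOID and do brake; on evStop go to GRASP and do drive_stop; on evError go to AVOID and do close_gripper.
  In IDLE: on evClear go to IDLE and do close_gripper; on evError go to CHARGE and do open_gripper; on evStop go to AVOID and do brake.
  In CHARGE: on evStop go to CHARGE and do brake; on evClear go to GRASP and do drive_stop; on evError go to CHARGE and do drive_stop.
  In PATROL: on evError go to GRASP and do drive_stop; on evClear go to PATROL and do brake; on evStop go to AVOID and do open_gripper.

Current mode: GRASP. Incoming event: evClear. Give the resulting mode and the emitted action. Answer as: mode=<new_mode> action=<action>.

mode=GRASP action=drive_stop

current mode = GRASP; filter table to that mode:
  (GRASP, evError) → (IDLE, close_gripper)
  (GRASP, evClear) → (GRASP, drive_stop)  ← event matches
  (GRASP, evStop) → (CHARGE, close_gripper)
event = evClear selects (GRASP, drive_stop)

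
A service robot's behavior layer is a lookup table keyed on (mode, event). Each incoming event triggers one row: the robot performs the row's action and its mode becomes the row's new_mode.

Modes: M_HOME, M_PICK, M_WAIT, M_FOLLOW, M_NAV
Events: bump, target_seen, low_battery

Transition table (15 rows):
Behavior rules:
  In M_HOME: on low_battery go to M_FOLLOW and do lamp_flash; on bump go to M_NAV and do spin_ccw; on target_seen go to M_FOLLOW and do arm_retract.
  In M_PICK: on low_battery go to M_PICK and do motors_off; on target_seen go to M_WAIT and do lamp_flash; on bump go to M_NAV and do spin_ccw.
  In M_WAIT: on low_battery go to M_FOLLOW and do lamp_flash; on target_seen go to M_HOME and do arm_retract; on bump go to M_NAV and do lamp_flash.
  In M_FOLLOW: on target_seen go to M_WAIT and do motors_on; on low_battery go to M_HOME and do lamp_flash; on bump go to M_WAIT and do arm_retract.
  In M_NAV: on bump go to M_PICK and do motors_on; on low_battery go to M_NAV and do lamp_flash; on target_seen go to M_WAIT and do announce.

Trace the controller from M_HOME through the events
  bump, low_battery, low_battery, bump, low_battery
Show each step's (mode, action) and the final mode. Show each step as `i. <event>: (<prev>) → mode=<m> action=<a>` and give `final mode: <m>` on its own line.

1. bump: (M_HOME) → mode=M_NAV action=spin_ccw
2. low_battery: (M_NAV) → mode=M_NAV action=lamp_flash
3. low_battery: (M_NAV) → mode=M_NAV action=lamp_flash
4. bump: (M_NAV) → mode=M_PICK action=motors_on
5. low_battery: (M_PICK) → mode=M_PICK action=motors_off

final mode: M_PICK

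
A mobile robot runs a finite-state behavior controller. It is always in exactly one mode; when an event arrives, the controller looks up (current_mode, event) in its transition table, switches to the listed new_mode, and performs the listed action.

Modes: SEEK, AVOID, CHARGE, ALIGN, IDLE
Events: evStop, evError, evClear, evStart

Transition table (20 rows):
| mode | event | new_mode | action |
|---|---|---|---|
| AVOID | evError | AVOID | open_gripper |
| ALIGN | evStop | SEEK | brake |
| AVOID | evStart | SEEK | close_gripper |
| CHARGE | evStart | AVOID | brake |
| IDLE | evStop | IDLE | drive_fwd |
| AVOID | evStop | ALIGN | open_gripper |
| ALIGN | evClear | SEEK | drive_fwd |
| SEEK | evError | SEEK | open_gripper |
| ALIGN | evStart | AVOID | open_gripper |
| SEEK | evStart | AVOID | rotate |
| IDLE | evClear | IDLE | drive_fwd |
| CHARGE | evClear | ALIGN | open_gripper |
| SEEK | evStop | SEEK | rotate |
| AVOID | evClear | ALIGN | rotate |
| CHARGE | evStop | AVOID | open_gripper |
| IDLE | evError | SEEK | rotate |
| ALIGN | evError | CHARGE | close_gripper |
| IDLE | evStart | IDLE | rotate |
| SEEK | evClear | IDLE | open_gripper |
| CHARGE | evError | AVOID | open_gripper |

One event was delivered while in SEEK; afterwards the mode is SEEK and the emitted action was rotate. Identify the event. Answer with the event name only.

evStop

try evStop: (SEEK, evStop) → (SEEK, rotate)  ← matches
try evError: (SEEK, evError) → (SEEK, open_gripper)
try evClear: (SEEK, evClear) → (IDLE, open_gripper)
try evStart: (SEEK, evStart) → (AVOID, rotate)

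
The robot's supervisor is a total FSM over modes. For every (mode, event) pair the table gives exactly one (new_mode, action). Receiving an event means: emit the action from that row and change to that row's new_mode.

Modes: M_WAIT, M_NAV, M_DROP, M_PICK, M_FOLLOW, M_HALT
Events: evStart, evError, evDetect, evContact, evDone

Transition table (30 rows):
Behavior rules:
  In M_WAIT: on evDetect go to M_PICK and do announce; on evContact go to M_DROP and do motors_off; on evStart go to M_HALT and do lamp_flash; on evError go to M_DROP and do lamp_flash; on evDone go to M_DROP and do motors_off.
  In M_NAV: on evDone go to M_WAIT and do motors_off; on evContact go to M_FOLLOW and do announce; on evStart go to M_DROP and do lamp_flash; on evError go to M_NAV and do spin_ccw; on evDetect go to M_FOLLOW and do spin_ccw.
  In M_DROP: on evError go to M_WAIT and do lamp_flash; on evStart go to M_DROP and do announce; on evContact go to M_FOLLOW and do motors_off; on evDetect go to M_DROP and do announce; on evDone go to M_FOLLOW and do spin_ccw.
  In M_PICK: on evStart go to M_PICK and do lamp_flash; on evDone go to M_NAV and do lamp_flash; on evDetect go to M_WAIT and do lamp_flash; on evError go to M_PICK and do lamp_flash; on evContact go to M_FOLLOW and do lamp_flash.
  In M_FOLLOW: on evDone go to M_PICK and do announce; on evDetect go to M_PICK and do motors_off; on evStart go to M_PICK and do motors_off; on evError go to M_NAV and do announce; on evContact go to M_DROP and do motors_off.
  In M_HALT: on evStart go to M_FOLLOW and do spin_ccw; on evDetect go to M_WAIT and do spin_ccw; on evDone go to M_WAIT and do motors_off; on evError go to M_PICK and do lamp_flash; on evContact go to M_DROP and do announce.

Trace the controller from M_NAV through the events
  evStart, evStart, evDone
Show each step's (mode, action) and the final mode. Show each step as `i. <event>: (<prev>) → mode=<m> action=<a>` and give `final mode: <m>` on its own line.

final mode: M_FOLLOW

1. evStart: (M_NAV) → mode=M_DROP action=lamp_flash
2. evStart: (M_DROP) → mode=M_DROP action=announce
3. evDone: (M_DROP) → mode=M_FOLLOW action=spin_ccw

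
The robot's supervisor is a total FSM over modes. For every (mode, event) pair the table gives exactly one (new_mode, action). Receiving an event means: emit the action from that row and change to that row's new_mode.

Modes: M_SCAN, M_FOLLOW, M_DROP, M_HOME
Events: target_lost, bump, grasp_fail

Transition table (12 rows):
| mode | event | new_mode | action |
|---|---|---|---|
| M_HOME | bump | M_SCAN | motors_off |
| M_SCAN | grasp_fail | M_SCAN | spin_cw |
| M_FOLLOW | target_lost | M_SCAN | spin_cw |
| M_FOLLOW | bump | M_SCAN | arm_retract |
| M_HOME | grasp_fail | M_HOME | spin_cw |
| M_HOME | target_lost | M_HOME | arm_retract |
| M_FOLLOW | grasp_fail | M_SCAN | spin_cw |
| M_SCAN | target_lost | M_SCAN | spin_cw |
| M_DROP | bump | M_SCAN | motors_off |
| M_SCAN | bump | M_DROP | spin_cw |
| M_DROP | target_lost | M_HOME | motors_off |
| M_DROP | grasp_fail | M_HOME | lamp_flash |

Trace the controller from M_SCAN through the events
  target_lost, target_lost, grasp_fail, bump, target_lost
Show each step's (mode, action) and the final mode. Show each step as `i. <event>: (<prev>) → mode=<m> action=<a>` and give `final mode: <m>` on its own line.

final mode: M_HOME

1. target_lost: (M_SCAN) → mode=M_SCAN action=spin_cw
2. target_lost: (M_SCAN) → mode=M_SCAN action=spin_cw
3. grasp_fail: (M_SCAN) → mode=M_SCAN action=spin_cw
4. bump: (M_SCAN) → mode=M_DROP action=spin_cw
5. target_lost: (M_DROP) → mode=M_HOME action=motors_off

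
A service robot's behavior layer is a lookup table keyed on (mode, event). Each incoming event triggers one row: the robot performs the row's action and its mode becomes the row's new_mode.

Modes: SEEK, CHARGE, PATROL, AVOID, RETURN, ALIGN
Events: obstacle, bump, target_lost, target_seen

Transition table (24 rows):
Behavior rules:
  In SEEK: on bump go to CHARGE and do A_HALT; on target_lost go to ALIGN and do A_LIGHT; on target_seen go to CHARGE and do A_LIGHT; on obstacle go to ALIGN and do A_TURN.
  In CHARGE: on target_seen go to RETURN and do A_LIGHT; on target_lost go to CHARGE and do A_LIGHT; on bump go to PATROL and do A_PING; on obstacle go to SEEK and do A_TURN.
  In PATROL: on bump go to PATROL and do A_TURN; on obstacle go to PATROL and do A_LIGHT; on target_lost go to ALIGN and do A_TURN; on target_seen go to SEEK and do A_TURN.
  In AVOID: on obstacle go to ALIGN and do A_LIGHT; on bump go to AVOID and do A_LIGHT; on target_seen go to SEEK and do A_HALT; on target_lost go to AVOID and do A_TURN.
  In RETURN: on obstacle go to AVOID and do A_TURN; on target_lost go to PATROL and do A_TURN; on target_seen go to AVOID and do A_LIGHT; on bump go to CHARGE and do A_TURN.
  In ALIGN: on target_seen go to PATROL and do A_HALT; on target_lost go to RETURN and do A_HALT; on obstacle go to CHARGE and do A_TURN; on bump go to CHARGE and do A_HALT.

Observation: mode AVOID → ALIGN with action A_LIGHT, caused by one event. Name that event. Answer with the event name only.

obstacle

try obstacle: (AVOID, obstacle) → (ALIGN, A_LIGHT)  ← matches
try bump: (AVOID, bump) → (AVOID, A_LIGHT)
try target_lost: (AVOID, target_lost) → (AVOID, A_TURN)
try target_seen: (AVOID, target_seen) → (SEEK, A_HALT)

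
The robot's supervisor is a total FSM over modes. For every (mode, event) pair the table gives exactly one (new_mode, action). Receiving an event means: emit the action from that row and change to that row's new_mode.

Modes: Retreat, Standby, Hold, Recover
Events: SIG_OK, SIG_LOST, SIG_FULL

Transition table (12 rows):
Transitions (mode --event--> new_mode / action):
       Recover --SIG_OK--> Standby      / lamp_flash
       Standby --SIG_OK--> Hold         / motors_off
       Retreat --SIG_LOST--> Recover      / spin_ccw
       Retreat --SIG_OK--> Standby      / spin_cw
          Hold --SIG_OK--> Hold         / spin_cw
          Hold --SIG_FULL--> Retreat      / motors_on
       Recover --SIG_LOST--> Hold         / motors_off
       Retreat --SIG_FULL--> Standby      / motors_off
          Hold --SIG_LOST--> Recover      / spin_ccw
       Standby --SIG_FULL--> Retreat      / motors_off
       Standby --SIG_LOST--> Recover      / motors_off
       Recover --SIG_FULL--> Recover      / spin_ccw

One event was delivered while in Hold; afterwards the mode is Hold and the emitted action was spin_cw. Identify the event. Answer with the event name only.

try SIG_OK: (Hold, SIG_OK) → (Hold, spin_cw)  ← matches
try SIG_LOST: (Hold, SIG_LOST) → (Recover, spin_ccw)
try SIG_FULL: (Hold, SIG_FULL) → (Retreat, motors_on)

SIG_OK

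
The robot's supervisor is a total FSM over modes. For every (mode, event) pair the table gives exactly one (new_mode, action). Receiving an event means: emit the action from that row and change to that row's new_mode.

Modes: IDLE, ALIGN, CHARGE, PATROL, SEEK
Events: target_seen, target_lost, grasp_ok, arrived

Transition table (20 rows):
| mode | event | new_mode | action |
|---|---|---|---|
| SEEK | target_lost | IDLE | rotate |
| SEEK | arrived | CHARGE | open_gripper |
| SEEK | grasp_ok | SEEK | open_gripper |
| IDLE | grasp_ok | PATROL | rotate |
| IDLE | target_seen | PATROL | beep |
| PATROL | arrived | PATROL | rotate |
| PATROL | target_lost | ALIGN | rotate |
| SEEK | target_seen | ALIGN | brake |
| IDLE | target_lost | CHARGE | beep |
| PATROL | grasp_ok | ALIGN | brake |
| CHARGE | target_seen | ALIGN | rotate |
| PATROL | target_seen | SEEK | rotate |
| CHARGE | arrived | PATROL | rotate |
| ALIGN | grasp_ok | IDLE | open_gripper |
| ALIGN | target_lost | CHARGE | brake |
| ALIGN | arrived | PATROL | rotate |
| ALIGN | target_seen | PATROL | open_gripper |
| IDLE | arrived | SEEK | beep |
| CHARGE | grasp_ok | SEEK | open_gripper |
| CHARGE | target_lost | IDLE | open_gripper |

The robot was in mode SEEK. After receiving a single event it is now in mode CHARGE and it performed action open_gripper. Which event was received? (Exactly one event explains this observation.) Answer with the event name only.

try target_seen: (SEEK, target_seen) → (ALIGN, brake)
try target_lost: (SEEK, target_lost) → (IDLE, rotate)
try grasp_ok: (SEEK, grasp_ok) → (SEEK, open_gripper)
try arrived: (SEEK, arrived) → (CHARGE, open_gripper)  ← matches

arrived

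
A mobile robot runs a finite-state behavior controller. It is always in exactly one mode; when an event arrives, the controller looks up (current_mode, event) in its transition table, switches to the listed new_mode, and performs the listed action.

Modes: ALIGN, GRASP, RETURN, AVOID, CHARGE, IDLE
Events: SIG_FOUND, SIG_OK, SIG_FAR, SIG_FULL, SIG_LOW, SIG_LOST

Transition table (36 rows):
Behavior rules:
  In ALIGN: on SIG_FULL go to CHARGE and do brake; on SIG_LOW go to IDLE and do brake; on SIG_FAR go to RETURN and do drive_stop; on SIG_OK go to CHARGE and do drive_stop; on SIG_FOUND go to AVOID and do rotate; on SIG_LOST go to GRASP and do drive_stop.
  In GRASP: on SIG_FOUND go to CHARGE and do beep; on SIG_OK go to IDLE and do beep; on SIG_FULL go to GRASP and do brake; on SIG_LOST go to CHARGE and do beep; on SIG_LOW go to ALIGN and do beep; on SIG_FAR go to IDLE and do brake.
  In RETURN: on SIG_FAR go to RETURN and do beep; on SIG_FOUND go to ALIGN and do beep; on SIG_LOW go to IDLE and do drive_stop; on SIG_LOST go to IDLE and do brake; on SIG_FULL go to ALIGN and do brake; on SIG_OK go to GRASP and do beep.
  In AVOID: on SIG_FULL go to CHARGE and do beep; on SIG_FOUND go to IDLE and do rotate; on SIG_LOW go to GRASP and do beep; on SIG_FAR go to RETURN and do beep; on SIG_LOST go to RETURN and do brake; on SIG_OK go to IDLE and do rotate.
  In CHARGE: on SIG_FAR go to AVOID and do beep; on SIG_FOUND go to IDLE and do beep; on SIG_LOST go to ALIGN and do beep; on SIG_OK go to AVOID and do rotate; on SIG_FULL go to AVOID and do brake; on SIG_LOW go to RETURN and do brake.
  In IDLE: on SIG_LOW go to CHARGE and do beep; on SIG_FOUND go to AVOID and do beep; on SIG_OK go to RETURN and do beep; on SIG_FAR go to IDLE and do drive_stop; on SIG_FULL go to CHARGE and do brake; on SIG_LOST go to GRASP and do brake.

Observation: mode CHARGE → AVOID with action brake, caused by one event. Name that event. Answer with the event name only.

try SIG_FOUND: (CHARGE, SIG_FOUND) → (IDLE, beep)
try SIG_OK: (CHARGE, SIG_OK) → (AVOID, rotate)
try SIG_FAR: (CHARGE, SIG_FAR) → (AVOID, beep)
try SIG_FULL: (CHARGE, SIG_FULL) → (AVOID, brake)  ← matches
try SIG_LOW: (CHARGE, SIG_LOW) → (RETURN, brake)
try SIG_LOST: (CHARGE, SIG_LOST) → (ALIGN, beep)

SIG_FULL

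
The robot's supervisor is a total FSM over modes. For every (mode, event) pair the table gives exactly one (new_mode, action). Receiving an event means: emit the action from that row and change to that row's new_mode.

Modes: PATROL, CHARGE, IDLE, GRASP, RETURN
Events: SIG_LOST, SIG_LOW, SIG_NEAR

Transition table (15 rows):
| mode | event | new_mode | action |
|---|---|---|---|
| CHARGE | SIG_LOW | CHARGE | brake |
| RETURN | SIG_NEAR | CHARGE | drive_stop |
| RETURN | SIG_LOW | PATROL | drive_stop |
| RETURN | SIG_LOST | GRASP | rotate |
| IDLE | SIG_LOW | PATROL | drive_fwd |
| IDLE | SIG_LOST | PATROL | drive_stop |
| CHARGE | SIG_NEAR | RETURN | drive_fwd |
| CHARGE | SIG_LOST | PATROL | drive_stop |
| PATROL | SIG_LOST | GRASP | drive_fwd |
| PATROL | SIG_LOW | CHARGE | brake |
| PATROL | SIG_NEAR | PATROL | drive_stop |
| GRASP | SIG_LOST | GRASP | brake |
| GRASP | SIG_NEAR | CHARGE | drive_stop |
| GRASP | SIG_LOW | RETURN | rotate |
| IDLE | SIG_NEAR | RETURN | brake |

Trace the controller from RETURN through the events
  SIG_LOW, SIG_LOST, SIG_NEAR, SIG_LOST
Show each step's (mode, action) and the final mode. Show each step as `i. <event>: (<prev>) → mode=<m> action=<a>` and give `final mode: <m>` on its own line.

final mode: PATROL

1. SIG_LOW: (RETURN) → mode=PATROL action=drive_stop
2. SIG_LOST: (PATROL) → mode=GRASP action=drive_fwd
3. SIG_NEAR: (GRASP) → mode=CHARGE action=drive_stop
4. SIG_LOST: (CHARGE) → mode=PATROL action=drive_stop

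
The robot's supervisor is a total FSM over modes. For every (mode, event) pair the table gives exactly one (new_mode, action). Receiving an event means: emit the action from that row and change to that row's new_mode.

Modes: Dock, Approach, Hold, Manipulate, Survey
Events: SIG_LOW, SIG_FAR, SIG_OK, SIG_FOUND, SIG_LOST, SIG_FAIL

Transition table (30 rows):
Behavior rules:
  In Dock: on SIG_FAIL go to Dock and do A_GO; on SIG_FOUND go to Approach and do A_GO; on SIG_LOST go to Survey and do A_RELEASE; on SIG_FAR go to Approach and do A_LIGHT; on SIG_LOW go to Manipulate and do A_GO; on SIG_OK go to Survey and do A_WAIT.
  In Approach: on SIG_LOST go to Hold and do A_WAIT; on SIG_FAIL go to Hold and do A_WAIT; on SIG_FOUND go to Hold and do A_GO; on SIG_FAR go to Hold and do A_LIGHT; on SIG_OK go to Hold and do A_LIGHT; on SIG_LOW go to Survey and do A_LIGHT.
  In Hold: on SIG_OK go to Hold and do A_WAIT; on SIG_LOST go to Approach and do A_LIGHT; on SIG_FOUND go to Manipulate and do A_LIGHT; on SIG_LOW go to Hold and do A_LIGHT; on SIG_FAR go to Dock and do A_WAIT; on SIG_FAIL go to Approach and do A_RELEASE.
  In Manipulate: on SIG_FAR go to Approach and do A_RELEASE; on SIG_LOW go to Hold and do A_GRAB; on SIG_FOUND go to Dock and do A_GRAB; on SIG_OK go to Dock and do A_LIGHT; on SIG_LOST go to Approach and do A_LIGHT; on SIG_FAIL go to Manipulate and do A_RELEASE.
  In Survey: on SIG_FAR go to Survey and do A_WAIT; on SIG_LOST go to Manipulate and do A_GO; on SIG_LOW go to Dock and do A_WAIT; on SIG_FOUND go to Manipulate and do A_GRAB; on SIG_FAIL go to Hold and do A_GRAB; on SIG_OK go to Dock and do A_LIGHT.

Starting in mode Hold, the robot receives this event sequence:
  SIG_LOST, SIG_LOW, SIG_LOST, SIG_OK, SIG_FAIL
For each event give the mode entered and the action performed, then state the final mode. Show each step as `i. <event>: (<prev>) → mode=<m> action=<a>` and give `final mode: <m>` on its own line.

final mode: Dock

1. SIG_LOST: (Hold) → mode=Approach action=A_LIGHT
2. SIG_LOW: (Approach) → mode=Survey action=A_LIGHT
3. SIG_LOST: (Survey) → mode=Manipulate action=A_GO
4. SIG_OK: (Manipulate) → mode=Dock action=A_LIGHT
5. SIG_FAIL: (Dock) → mode=Dock action=A_GO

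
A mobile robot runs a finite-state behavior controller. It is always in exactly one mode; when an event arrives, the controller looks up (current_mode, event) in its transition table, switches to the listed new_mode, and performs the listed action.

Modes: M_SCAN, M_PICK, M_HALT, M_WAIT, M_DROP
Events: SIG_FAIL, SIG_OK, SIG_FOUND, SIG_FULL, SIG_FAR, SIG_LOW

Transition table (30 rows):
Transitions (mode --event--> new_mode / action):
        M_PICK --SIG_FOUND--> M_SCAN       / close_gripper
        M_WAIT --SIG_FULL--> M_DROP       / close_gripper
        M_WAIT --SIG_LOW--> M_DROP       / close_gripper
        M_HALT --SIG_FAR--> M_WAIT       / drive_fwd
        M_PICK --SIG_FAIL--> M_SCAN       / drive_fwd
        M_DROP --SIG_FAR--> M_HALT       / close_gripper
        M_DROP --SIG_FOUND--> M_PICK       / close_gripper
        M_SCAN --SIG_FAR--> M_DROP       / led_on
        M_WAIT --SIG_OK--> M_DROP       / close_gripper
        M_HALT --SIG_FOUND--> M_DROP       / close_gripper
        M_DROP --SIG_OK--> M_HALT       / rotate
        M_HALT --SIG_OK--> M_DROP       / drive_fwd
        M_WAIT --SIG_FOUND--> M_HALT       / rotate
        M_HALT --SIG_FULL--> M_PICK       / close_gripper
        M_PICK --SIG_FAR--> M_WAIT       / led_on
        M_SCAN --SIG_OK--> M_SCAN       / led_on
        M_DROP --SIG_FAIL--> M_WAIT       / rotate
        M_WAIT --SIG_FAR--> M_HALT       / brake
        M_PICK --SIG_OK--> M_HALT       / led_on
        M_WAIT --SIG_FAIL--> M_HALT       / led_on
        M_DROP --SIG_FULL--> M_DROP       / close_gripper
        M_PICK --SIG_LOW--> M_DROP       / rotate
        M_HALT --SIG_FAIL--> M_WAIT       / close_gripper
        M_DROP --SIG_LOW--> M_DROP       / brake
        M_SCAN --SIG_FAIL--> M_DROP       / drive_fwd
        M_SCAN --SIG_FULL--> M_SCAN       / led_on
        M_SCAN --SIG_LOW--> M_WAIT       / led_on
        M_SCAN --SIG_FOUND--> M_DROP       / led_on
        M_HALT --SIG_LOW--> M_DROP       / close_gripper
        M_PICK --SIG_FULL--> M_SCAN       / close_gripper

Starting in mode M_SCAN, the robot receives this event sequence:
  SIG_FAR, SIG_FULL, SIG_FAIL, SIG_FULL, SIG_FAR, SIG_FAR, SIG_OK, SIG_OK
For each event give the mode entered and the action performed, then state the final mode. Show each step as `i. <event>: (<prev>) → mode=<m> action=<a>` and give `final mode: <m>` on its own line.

final mode: M_HALT

1. SIG_FAR: (M_SCAN) → mode=M_DROP action=led_on
2. SIG_FULL: (M_DROP) → mode=M_DROP action=close_gripper
3. SIG_FAIL: (M_DROP) → mode=M_WAIT action=rotate
4. SIG_FULL: (M_WAIT) → mode=M_DROP action=close_gripper
5. SIG_FAR: (M_DROP) → mode=M_HALT action=close_gripper
6. SIG_FAR: (M_HALT) → mode=M_WAIT action=drive_fwd
7. SIG_OK: (M_WAIT) → mode=M_DROP action=close_gripper
8. SIG_OK: (M_DROP) → mode=M_HALT action=rotate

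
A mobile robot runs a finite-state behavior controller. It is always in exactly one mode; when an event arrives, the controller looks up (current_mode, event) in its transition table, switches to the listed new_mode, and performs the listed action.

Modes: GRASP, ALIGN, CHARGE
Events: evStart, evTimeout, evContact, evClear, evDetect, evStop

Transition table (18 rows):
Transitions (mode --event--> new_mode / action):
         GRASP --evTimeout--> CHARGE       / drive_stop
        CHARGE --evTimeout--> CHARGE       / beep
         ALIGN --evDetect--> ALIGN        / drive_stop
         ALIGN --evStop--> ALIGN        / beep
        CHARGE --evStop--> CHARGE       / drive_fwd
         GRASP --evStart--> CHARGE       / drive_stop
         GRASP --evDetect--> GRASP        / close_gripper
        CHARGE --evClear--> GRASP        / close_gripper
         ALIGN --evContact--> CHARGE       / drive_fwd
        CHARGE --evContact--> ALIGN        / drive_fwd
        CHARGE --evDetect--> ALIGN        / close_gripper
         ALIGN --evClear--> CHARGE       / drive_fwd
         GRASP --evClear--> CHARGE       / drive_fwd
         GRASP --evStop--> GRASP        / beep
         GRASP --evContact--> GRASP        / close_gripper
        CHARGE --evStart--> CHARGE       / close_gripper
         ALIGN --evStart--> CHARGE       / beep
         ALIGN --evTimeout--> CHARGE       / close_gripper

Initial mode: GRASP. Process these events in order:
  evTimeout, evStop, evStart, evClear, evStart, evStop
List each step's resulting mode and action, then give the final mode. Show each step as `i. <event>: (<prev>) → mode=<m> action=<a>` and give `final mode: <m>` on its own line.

1. evTimeout: (GRASP) → mode=CHARGE action=drive_stop
2. evStop: (CHARGE) → mode=CHARGE action=drive_fwd
3. evStart: (CHARGE) → mode=CHARGE action=close_gripper
4. evClear: (CHARGE) → mode=GRASP action=close_gripper
5. evStart: (GRASP) → mode=CHARGE action=drive_stop
6. evStop: (CHARGE) → mode=CHARGE action=drive_fwd

final mode: CHARGE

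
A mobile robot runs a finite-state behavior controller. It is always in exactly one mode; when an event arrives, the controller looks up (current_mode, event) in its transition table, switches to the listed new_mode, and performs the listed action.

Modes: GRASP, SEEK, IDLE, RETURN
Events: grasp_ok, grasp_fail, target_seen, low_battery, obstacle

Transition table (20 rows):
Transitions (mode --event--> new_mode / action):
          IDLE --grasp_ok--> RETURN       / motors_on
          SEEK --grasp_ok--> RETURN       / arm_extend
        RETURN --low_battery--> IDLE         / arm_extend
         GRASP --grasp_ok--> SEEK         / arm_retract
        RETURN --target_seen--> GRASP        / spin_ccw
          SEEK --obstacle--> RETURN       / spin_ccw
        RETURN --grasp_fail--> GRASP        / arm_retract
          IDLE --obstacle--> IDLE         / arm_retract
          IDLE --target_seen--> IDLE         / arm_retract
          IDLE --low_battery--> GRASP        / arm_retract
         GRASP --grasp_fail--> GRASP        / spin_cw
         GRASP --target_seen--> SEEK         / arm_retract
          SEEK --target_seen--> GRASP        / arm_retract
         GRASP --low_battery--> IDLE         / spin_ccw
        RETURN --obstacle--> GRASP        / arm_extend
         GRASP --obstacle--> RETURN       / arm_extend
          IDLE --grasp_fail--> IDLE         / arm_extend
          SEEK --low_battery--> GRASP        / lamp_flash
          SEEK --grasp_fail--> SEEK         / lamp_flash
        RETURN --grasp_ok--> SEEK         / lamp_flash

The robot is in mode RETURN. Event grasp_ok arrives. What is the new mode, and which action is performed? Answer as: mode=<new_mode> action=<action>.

current mode = RETURN; filter table to that mode:
  (RETURN, low_battery) → (IDLE, arm_extend)
  (RETURN, target_seen) → (GRASP, spin_ccw)
  (RETURN, grasp_fail) → (GRASP, arm_retract)
  (RETURN, obstacle) → (GRASP, arm_extend)
  (RETURN, grasp_ok) → (SEEK, lamp_flash)  ← event matches
event = grasp_ok selects (SEEK, lamp_flash)

mode=SEEK action=lamp_flash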